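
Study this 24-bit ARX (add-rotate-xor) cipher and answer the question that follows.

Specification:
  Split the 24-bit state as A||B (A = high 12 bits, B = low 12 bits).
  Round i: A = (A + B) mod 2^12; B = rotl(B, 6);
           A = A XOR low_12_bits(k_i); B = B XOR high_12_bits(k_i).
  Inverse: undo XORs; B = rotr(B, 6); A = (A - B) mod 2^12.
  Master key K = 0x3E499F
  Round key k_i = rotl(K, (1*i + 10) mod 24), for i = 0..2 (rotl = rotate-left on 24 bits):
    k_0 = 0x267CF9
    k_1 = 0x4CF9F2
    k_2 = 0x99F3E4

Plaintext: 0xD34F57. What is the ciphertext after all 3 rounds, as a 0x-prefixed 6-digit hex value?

0x7ABDD6

s_0 = plaintext = 0xD34F57
s_1 = Round(s_0, k_0) = 0x07279A
s_2 = Round(s_1, k_1) = 0x1FE251
s_3 = Round(s_2, k_2) = 0x7ABDD6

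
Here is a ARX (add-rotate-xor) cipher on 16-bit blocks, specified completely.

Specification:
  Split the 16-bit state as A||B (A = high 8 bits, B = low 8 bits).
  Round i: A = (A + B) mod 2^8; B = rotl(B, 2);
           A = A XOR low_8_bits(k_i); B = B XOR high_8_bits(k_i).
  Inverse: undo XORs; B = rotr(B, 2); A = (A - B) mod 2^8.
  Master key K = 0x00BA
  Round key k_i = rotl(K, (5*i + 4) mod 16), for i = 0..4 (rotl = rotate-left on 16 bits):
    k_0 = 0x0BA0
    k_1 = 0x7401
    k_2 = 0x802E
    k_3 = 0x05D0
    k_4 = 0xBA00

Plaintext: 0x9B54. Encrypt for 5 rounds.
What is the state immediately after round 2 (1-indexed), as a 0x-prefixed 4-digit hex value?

s_0 = plaintext = 0x9B54
s_1 = Round(s_0, k_0) = 0x4F5A
s_2 = Round(s_1, k_1) = 0xA81D
s_3 = Round(s_2, k_2) = 0xEBF4
s_4 = Round(s_3, k_3) = 0x0FD6
s_5 = Round(s_4, k_4) = 0xE5E1

0xA81D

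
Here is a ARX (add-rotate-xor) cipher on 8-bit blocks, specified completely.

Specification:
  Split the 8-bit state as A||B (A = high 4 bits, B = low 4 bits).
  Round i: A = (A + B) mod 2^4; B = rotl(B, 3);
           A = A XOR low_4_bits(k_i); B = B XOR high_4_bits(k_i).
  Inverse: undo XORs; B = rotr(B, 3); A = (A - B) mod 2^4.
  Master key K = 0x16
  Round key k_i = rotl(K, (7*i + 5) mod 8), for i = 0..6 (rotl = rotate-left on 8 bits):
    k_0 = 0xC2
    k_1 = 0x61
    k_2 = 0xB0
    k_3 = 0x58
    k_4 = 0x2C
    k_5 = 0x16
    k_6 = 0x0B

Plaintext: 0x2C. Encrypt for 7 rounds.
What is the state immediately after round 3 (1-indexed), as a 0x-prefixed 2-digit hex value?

s_0 = plaintext = 0x2C
s_1 = Round(s_0, k_0) = 0xCA
s_2 = Round(s_1, k_1) = 0x73
s_3 = Round(s_2, k_2) = 0xA2
s_4 = Round(s_3, k_3) = 0x44
s_5 = Round(s_4, k_4) = 0x40
s_6 = Round(s_5, k_5) = 0x21
s_7 = Round(s_6, k_6) = 0x88

0xA2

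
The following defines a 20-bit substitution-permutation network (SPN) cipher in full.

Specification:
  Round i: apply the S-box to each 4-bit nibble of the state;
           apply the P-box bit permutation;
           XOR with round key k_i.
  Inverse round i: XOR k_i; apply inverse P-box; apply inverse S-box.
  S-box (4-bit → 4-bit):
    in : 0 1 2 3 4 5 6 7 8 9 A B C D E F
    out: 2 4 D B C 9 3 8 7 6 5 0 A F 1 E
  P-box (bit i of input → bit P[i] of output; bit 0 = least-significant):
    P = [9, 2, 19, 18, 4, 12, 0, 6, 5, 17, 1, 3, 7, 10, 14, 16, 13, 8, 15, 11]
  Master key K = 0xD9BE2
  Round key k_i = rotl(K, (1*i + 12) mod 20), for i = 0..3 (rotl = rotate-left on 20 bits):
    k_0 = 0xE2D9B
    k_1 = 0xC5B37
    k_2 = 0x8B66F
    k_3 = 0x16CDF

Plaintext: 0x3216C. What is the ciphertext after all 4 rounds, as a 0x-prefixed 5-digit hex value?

s_0 = plaintext = 0x3216C
s_1 = Round(s_0, k_0) = 0xB540D
s_2 = Round(s_1, k_1) = 0x149B9
s_3 = Round(s_2, k_2) = 0x37669
s_4 = Round(s_3, k_3) = 0xA55EB

0xA55EB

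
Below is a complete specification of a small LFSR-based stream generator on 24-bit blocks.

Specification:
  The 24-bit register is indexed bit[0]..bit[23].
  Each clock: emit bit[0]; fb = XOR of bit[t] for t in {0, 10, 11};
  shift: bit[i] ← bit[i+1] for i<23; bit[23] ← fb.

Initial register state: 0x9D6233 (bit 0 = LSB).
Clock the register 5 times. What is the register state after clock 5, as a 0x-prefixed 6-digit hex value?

reg_0 = 0x9D6233
clock 1: out=1, reg = 0xCEB119
clock 2: out=1, reg = 0xE7588C
clock 3: out=0, reg = 0xF3AC46
clock 4: out=0, reg = 0x79D623
clock 5: out=1, reg = 0x3CEB11

0x3CEB11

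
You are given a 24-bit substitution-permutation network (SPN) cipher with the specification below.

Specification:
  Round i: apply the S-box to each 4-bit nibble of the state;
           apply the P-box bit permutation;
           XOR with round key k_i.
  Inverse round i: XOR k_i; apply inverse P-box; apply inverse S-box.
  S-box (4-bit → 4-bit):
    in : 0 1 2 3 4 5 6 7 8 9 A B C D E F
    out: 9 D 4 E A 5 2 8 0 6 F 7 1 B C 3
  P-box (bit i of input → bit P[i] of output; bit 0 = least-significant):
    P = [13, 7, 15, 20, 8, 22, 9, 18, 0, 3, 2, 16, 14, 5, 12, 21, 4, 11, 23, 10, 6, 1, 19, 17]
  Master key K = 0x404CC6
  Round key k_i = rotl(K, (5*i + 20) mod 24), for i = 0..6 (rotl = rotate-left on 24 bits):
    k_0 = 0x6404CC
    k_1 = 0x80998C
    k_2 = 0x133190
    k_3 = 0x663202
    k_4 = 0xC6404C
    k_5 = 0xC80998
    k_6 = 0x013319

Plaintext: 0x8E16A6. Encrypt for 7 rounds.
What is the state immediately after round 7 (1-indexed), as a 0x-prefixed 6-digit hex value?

s_0 = plaintext = 0x8E16A6
s_1 = Round(s_0, k_0) = 0x805344
s_2 = Round(s_1, k_1) = 0xD5CD10
s_3 = Round(s_2, k_2) = 0x8452CB
s_4 = Round(s_3, k_3) = 0x66CF86
s_5 = Round(s_4, k_4) = 0xC608C7
s_6 = Round(s_5, k_5) = 0xF840D8
s_7 = Round(s_6, k_6) = 0x64327A

0x64327A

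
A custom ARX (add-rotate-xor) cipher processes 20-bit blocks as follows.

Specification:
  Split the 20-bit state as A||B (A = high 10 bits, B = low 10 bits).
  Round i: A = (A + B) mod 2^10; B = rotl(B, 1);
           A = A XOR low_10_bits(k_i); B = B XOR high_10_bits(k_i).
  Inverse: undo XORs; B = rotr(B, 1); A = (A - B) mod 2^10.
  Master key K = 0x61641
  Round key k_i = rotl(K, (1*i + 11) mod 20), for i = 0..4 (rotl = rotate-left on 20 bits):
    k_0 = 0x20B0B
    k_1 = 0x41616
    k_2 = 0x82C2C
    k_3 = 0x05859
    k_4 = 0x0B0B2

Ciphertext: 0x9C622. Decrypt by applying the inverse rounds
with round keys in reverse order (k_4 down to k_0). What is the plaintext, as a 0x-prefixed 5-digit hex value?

s_0 = ciphertext = 0x9C622
s_1 = InvRound(s_0, k_4) = 0x6F107
s_2 = InvRound(s_1, k_3) = 0xD7688
s_3 = InvRound(s_2, k_2) = 0x4C241
s_4 = InvRound(s_3, k_1) = 0x611A2
s_5 = InvRound(s_4, k_0) = 0x7FC90

0x7FC90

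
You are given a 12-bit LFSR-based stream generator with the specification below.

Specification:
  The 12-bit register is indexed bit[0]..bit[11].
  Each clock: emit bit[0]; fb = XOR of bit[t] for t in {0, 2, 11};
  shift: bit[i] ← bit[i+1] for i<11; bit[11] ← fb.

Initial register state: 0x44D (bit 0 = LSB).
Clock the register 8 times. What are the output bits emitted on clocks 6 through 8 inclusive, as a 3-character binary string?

010

reg_0 = 0x44D
clock 1: out=1, reg = 0x226
clock 2: out=0, reg = 0x913
clock 3: out=1, reg = 0x489
clock 4: out=1, reg = 0xA44
clock 5: out=0, reg = 0x522
clock 6: out=0, reg = 0x291
clock 7: out=1, reg = 0x948
clock 8: out=0, reg = 0xCA4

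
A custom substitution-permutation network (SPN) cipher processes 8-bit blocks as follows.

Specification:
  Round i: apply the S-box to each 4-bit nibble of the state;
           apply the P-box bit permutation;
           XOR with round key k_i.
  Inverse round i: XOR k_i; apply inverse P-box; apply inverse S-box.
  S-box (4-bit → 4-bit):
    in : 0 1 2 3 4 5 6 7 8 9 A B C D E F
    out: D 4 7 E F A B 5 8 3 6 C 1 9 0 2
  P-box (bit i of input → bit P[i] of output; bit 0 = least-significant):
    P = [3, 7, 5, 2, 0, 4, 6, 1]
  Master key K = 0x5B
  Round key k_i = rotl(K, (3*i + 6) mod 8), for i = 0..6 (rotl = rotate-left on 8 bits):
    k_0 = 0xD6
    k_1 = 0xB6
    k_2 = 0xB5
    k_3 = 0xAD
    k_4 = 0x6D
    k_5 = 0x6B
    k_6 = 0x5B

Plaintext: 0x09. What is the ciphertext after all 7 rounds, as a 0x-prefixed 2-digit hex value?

0x4C

s_0 = plaintext = 0x09
s_1 = Round(s_0, k_0) = 0x1D
s_2 = Round(s_1, k_1) = 0xFA
s_3 = Round(s_2, k_2) = 0x05
s_4 = Round(s_3, k_3) = 0x6A
s_5 = Round(s_4, k_4) = 0xDE
s_6 = Round(s_5, k_5) = 0x68
s_7 = Round(s_6, k_6) = 0x4C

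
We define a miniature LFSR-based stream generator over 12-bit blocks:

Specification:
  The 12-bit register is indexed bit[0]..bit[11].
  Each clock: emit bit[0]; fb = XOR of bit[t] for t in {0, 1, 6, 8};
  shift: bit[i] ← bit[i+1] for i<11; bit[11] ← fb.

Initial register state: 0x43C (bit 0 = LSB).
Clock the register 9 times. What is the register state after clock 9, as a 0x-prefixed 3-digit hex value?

0x6B2

reg_0 = 0x43C
clock 1: out=0, reg = 0x21E
clock 2: out=0, reg = 0x90F
clock 3: out=1, reg = 0xC87
clock 4: out=1, reg = 0x643
clock 5: out=1, reg = 0xB21
clock 6: out=1, reg = 0x590
clock 7: out=0, reg = 0xAC8
clock 8: out=0, reg = 0xD64
clock 9: out=0, reg = 0x6B2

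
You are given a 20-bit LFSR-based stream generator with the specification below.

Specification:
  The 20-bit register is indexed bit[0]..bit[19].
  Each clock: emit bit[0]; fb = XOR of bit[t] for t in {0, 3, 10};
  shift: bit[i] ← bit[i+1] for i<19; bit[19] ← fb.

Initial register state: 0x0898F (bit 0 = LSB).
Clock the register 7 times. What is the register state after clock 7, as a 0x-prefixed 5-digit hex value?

0x38113

reg_0 = 0x0898F
clock 1: out=1, reg = 0x044C7
clock 2: out=1, reg = 0x02263
clock 3: out=1, reg = 0x81131
clock 4: out=1, reg = 0xC0898
clock 5: out=0, reg = 0xE044C
clock 6: out=0, reg = 0x70226
clock 7: out=0, reg = 0x38113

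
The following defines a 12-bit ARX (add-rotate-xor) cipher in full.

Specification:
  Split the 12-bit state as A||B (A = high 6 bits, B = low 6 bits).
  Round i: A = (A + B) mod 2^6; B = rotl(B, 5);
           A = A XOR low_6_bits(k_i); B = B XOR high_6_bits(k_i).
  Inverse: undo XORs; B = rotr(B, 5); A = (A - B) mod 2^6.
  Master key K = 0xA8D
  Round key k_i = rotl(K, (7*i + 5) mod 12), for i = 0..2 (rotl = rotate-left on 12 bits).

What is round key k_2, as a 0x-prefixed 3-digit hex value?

K = 0xA8D
k_0 = rotl(K, (7*0+5) mod 12) = rotl(K, 5) = 0x1B5
k_1 = rotl(K, (7*1+5) mod 12) = rotl(K, 0) = 0xA8D
k_2 = rotl(K, (7*2+5) mod 12) = rotl(K, 7) = 0x6D4

0x6D4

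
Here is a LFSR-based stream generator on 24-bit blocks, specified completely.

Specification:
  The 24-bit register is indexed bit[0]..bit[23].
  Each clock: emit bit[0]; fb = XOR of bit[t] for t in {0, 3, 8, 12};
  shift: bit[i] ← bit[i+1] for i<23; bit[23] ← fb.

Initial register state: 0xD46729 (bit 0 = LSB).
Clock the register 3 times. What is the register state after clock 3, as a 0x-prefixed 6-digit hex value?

0xBA8CE5

reg_0 = 0xD46729
clock 1: out=1, reg = 0xEA3394
clock 2: out=0, reg = 0x7519CA
clock 3: out=0, reg = 0xBA8CE5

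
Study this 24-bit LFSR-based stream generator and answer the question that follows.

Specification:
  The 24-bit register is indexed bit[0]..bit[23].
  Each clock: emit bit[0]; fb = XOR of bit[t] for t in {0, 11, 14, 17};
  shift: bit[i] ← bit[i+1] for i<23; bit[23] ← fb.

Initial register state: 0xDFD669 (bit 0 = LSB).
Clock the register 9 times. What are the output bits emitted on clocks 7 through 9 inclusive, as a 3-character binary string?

reg_0 = 0xDFD669
clock 1: out=1, reg = 0xEFEB34
clock 2: out=0, reg = 0xF7F59A
clock 3: out=0, reg = 0x7BFACD
clock 4: out=1, reg = 0x3DFD66
clock 5: out=0, reg = 0x1EFEB3
clock 6: out=1, reg = 0x0F7F59
clock 7: out=1, reg = 0x07BFAC
clock 8: out=0, reg = 0x03DFD6
clock 9: out=0, reg = 0x81EFEB

100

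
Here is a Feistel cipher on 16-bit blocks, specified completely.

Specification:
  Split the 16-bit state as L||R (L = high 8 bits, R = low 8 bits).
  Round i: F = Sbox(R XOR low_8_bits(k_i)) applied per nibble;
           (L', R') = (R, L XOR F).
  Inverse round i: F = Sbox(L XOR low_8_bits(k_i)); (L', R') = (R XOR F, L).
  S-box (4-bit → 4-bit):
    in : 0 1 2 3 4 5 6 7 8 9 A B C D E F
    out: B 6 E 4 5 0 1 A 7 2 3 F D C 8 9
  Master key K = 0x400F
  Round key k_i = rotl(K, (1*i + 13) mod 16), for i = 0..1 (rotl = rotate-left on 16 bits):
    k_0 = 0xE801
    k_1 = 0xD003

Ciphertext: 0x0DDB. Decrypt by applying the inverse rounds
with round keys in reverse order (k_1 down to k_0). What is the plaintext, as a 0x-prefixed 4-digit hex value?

s_0 = ciphertext = 0x0DDB
s_1 = InvRound(s_0, k_1) = 0x630D
s_2 = InvRound(s_1, k_0) = 0x1363

0x1363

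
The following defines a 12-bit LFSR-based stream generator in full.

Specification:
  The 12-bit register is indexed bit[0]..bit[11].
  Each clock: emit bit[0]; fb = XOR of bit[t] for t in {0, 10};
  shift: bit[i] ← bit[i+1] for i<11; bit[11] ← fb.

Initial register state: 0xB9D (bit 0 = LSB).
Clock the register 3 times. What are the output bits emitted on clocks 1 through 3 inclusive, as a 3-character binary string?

reg_0 = 0xB9D
clock 1: out=1, reg = 0xDCE
clock 2: out=0, reg = 0xEE7
clock 3: out=1, reg = 0x773

101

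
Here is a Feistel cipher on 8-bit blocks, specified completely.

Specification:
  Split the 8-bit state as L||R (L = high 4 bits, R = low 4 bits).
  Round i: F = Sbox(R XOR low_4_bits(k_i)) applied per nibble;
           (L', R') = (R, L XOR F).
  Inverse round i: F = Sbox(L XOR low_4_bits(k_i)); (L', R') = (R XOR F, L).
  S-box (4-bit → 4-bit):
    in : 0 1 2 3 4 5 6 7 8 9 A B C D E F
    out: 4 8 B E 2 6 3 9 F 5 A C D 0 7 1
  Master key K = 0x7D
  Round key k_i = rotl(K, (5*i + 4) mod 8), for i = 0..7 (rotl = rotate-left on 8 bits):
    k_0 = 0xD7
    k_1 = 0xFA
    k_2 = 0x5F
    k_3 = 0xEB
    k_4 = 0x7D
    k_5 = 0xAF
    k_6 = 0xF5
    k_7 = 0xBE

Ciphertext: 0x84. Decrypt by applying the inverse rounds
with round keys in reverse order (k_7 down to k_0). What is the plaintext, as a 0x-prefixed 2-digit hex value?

s_0 = ciphertext = 0x84
s_1 = InvRound(s_0, k_7) = 0x78
s_2 = InvRound(s_1, k_6) = 0x37
s_3 = InvRound(s_2, k_5) = 0xA3
s_4 = InvRound(s_3, k_4) = 0xAA
s_5 = InvRound(s_4, k_3) = 0x2A
s_6 = InvRound(s_5, k_2) = 0xA2
s_7 = InvRound(s_6, k_1) = 0x6A
s_8 = InvRound(s_7, k_0) = 0x26

0x26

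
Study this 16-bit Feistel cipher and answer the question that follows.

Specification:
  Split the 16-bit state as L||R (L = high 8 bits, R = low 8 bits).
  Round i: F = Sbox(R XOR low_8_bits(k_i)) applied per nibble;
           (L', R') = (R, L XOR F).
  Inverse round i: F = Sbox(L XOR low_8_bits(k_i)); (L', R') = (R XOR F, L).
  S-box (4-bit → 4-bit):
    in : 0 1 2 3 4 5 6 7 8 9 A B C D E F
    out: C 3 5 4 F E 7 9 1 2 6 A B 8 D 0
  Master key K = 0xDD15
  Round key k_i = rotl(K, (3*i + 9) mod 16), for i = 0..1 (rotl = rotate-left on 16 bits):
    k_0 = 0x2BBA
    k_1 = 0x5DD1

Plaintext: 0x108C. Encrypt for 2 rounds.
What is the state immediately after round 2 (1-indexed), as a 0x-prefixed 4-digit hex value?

s_0 = plaintext = 0x108C
s_1 = Round(s_0, k_0) = 0x8C57
s_2 = Round(s_1, k_1) = 0x579B

0x579B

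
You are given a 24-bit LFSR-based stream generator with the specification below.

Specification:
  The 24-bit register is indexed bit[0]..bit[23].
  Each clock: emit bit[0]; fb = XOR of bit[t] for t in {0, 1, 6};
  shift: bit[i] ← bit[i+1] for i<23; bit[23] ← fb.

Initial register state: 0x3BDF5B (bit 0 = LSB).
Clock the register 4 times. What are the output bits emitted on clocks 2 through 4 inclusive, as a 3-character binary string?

101

reg_0 = 0x3BDF5B
clock 1: out=1, reg = 0x9DEFAD
clock 2: out=1, reg = 0xCEF7D6
clock 3: out=0, reg = 0x677BEB
clock 4: out=1, reg = 0xB3BDF5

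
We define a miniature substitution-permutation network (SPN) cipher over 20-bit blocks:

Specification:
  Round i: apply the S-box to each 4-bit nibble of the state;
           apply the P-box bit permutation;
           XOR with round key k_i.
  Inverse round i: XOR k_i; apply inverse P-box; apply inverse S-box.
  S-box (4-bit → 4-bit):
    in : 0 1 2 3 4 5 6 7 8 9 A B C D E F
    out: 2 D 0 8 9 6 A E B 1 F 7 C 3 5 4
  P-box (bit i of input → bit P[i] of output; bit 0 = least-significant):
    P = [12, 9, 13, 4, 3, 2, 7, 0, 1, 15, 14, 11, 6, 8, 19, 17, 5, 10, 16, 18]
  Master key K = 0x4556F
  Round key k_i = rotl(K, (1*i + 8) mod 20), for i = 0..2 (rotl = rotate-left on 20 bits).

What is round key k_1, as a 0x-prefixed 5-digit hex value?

0xADE8A

K = 0x4556F
k_0 = rotl(K, (1*0+8) mod 20) = rotl(K, 8) = 0x56F45
k_1 = rotl(K, (1*1+8) mod 20) = rotl(K, 9) = 0xADE8A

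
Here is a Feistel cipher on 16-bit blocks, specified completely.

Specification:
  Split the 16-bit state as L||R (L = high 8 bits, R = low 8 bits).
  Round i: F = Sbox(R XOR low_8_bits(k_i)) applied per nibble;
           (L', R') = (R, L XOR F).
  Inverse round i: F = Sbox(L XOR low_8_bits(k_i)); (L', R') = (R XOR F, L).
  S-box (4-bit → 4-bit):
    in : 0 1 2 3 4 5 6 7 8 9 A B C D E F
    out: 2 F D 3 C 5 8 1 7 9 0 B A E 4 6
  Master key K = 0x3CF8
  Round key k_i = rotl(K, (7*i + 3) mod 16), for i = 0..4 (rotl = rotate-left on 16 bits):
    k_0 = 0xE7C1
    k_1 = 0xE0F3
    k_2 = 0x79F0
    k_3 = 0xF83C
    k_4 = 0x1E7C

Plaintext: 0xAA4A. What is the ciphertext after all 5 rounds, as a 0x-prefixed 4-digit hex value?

0x1DDF

s_0 = plaintext = 0xAA4A
s_1 = Round(s_0, k_0) = 0x4AD1
s_2 = Round(s_1, k_1) = 0xD197
s_3 = Round(s_2, k_2) = 0x9750
s_4 = Round(s_3, k_3) = 0x501D
s_5 = Round(s_4, k_4) = 0x1DDF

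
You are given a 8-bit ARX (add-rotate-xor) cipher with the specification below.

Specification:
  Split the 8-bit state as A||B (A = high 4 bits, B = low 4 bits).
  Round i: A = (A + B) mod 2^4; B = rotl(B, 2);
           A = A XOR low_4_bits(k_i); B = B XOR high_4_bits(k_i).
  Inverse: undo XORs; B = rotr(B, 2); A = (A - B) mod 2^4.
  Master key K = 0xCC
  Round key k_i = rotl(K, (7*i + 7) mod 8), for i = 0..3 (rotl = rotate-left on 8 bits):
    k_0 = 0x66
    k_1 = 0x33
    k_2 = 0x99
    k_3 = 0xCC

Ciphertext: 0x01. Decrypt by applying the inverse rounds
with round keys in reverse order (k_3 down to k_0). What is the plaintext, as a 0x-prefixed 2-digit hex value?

0x51

s_0 = ciphertext = 0x01
s_1 = InvRound(s_0, k_3) = 0x57
s_2 = InvRound(s_1, k_2) = 0x1B
s_3 = InvRound(s_2, k_1) = 0x02
s_4 = InvRound(s_3, k_0) = 0x51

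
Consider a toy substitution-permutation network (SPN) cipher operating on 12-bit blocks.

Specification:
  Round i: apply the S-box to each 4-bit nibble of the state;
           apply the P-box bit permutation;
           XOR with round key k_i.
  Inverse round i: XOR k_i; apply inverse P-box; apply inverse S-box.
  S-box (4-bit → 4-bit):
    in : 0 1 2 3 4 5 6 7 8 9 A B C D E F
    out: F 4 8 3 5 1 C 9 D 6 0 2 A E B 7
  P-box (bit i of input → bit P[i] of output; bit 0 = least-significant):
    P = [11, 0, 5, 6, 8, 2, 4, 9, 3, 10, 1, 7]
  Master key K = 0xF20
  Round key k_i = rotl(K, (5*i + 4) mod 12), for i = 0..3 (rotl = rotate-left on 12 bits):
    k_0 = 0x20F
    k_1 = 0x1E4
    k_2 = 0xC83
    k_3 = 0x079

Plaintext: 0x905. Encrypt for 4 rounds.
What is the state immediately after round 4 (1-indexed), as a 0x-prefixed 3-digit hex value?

0x274

s_0 = plaintext = 0x905
s_1 = Round(s_0, k_0) = 0xD19
s_2 = Round(s_1, k_1) = 0x557
s_3 = Round(s_2, k_2) = 0x5CB
s_4 = Round(s_3, k_3) = 0x274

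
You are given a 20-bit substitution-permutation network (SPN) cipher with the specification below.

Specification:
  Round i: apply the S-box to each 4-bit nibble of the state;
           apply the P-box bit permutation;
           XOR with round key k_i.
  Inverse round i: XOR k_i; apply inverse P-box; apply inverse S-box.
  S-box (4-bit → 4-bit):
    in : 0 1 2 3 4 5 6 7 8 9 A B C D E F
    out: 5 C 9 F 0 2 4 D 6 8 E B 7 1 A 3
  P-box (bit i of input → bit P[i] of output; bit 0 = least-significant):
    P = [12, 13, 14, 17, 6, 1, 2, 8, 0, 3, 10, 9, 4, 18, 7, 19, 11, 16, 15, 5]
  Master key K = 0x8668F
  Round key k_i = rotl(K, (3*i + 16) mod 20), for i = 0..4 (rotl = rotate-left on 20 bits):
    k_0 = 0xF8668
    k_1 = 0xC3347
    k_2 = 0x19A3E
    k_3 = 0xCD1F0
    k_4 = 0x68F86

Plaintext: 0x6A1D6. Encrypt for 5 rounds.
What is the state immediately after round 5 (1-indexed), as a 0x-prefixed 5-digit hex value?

s_0 = plaintext = 0x6A1D6
s_1 = Round(s_0, k_0) = 0x340A8
s_2 = Round(s_1, k_1) = 0xDDE60
s_3 = Round(s_2, k_2) = 0x1C022
s_4 = Round(s_3, k_3) = 0xA4401
s_5 = Round(s_4, k_4) = 0x54FE2

0x54FE2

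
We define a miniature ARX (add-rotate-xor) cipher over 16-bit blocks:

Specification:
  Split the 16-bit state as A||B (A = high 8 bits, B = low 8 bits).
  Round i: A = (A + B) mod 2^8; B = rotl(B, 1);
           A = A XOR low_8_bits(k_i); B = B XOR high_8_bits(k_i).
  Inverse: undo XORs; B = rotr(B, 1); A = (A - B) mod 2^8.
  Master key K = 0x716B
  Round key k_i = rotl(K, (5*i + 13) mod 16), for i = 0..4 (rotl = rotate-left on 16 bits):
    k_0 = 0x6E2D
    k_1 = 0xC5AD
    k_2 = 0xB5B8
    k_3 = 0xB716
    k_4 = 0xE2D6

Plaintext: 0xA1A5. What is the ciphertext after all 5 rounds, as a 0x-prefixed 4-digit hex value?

s_0 = plaintext = 0xA1A5
s_1 = Round(s_0, k_0) = 0x6B25
s_2 = Round(s_1, k_1) = 0x3D8F
s_3 = Round(s_2, k_2) = 0x74AA
s_4 = Round(s_3, k_3) = 0x08E2
s_5 = Round(s_4, k_4) = 0x3C27

0x3C27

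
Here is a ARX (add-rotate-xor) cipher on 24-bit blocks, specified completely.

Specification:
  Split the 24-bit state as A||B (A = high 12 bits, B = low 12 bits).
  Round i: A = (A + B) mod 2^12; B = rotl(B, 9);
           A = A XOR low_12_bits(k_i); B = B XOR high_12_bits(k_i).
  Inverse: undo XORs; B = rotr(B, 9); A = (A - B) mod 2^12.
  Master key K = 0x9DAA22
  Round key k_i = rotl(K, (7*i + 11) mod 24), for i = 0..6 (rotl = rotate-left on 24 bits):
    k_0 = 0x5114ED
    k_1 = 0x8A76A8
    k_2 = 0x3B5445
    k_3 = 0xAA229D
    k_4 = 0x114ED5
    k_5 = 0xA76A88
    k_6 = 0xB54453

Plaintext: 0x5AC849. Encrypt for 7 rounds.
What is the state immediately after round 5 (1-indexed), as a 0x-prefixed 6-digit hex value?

s_0 = plaintext = 0x5AC849
s_1 = Round(s_0, k_0) = 0x918618
s_2 = Round(s_1, k_1) = 0x998864
s_3 = Round(s_2, k_2) = 0x5B9AB9
s_4 = Round(s_3, k_3) = 0x2EF9F5
s_5 = Round(s_4, k_4) = 0x231A2A
s_6 = Round(s_5, k_5) = 0x6D3F33
s_7 = Round(s_6, k_6) = 0x255CB2

0x231A2A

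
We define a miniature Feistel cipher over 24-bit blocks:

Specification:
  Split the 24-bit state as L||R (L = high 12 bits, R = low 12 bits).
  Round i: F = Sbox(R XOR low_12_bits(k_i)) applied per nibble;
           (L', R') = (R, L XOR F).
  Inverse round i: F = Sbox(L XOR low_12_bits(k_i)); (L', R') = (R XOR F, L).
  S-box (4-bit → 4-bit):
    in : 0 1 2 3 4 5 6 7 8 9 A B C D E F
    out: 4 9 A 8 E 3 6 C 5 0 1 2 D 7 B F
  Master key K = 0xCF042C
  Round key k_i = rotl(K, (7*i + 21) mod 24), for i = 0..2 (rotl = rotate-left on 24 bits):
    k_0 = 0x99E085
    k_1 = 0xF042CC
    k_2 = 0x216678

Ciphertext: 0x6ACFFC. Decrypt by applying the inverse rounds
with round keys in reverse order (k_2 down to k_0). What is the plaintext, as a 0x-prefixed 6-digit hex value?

s_0 = ciphertext = 0x6ACFFC
s_1 = InvRound(s_0, k_2) = 0xB826AC
s_2 = InvRound(s_1, k_1) = 0x647B82
s_3 = InvRound(s_2, k_0) = 0xD58647

0xD58647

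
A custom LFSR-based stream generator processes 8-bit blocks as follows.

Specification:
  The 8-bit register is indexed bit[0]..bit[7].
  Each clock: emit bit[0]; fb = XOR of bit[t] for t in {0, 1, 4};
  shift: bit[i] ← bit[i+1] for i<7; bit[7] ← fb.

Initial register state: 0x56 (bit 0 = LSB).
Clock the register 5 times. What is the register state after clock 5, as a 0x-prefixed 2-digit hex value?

reg_0 = 0x56
clock 1: out=0, reg = 0x2B
clock 2: out=1, reg = 0x15
clock 3: out=1, reg = 0x0A
clock 4: out=0, reg = 0x85
clock 5: out=1, reg = 0xC2

0xC2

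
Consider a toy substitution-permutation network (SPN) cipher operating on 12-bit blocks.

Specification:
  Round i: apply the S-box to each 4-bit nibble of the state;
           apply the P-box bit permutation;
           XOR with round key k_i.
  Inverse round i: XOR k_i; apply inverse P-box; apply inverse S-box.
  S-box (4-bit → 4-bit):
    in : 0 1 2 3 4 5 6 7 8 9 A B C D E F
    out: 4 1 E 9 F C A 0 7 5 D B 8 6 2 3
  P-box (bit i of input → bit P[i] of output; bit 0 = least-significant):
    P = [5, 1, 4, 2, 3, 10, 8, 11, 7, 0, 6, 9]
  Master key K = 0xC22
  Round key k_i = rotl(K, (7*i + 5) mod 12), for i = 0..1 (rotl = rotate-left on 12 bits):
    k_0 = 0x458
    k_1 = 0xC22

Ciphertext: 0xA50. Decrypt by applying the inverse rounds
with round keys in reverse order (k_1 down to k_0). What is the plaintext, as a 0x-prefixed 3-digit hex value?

s_0 = ciphertext = 0xA50
s_1 = InvRound(s_0, k_1) = 0x5E8
s_2 = InvRound(s_1, k_0) = 0x109

0x109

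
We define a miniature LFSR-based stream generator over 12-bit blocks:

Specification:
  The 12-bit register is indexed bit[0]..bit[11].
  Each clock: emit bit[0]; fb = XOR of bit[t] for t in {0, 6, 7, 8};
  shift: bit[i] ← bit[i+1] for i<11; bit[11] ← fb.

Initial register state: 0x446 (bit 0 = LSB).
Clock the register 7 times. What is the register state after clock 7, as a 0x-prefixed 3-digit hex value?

0x968

reg_0 = 0x446
clock 1: out=0, reg = 0xA23
clock 2: out=1, reg = 0xD11
clock 3: out=1, reg = 0x688
clock 4: out=0, reg = 0xB44
clock 5: out=0, reg = 0x5A2
clock 6: out=0, reg = 0x2D1
clock 7: out=1, reg = 0x968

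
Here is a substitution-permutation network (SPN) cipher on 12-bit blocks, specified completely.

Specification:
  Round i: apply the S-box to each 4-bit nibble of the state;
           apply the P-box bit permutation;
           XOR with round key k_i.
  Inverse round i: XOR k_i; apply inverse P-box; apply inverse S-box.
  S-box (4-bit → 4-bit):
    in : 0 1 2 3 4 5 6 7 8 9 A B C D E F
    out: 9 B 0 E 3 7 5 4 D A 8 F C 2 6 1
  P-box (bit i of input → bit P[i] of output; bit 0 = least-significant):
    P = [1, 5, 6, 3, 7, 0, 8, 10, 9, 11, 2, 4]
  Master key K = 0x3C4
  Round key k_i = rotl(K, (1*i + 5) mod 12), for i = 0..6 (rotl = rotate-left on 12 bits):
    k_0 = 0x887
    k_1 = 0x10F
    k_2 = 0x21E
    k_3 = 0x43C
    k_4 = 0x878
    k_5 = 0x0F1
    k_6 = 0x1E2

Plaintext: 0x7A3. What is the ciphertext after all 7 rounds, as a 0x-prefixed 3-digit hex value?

0xC89

s_0 = plaintext = 0x7A3
s_1 = Round(s_0, k_0) = 0xCEB
s_2 = Round(s_1, k_1) = 0x070
s_3 = Round(s_2, k_2) = 0x104
s_4 = Round(s_3, k_3) = 0xA8E
s_5 = Round(s_4, k_4) = 0xD88
s_6 = Round(s_5, k_5) = 0xD3B
s_7 = Round(s_6, k_6) = 0xC89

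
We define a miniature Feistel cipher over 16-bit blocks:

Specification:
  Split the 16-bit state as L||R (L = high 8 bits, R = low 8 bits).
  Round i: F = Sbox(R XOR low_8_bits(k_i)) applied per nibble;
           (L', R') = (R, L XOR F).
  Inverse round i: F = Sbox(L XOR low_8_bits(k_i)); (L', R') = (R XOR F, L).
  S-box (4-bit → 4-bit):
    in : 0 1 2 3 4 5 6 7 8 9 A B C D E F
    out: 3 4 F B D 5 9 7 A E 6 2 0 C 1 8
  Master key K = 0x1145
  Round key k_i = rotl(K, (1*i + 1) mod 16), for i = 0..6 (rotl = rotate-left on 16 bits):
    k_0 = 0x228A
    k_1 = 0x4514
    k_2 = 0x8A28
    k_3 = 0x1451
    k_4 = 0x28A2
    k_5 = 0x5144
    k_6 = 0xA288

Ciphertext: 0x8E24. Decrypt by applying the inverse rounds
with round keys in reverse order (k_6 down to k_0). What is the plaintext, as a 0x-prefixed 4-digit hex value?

s_0 = ciphertext = 0x8E24
s_1 = InvRound(s_0, k_6) = 0x1D8E
s_2 = InvRound(s_1, k_5) = 0xD01D
s_3 = InvRound(s_2, k_4) = 0x62D0
s_4 = InvRound(s_3, k_3) = 0x6B62
s_5 = InvRound(s_4, k_2) = 0xB96B
s_6 = InvRound(s_5, k_1) = 0x07B9
s_7 = InvRound(s_6, k_0) = 0x1507

0x1507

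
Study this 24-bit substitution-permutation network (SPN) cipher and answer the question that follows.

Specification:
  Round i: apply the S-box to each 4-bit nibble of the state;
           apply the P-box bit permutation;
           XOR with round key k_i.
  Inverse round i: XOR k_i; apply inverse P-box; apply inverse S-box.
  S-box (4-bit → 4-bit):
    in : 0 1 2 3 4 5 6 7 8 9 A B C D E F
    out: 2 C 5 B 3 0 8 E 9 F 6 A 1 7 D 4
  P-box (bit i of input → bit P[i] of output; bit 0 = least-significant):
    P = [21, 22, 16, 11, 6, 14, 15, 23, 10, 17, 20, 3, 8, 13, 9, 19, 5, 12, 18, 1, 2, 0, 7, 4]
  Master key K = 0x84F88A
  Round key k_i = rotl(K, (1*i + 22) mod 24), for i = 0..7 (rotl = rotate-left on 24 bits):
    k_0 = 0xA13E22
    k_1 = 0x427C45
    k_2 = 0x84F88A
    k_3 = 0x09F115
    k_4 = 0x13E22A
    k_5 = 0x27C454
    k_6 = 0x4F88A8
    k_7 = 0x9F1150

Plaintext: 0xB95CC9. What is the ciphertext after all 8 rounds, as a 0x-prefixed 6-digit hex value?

0x200DEE

s_0 = plaintext = 0xB95CC9
s_1 = Round(s_0, k_0) = 0xC42251
s_2 = Round(s_1, k_1) = 0x536361
s_3 = Round(s_2, k_2) = 0x0FE4A0
s_4 = Round(s_3, k_3) = 0x473614
s_5 = Round(s_4, k_4) = 0xFF5325
s_6 = Round(s_5, k_5) = 0x21409C
s_7 = Round(s_6, k_6) = 0xE9696E
s_8 = Round(s_7, k_7) = 0x200DEE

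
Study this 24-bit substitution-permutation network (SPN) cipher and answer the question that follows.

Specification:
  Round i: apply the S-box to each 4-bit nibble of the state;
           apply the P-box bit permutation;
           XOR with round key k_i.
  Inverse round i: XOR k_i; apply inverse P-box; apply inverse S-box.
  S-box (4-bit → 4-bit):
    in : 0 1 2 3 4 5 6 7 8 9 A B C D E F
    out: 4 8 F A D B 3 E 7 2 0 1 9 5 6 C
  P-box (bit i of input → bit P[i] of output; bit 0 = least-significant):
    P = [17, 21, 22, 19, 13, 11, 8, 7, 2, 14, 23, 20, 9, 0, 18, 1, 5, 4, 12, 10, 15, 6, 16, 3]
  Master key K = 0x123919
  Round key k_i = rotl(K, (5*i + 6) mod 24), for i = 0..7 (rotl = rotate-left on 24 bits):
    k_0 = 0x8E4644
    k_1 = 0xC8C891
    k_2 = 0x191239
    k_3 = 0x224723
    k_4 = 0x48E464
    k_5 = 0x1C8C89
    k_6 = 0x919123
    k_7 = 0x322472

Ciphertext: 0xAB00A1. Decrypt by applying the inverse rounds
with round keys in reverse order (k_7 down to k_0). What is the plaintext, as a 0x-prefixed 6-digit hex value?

s_0 = ciphertext = 0xAB00A1
s_1 = InvRound(s_0, k_7) = 0xE33FC1
s_2 = InvRound(s_1, k_6) = 0x6CC158
s_3 = InvRound(s_2, k_5) = 0x93937E
s_4 = InvRound(s_3, k_4) = 0xF7C7D4
s_5 = InvRound(s_4, k_3) = 0x867410
s_6 = InvRound(s_5, k_2) = 0xFC87BC
s_7 = InvRound(s_6, k_1) = 0x1C85E9
s_8 = InvRound(s_7, k_0) = 0xCB62FB

0xCB62FB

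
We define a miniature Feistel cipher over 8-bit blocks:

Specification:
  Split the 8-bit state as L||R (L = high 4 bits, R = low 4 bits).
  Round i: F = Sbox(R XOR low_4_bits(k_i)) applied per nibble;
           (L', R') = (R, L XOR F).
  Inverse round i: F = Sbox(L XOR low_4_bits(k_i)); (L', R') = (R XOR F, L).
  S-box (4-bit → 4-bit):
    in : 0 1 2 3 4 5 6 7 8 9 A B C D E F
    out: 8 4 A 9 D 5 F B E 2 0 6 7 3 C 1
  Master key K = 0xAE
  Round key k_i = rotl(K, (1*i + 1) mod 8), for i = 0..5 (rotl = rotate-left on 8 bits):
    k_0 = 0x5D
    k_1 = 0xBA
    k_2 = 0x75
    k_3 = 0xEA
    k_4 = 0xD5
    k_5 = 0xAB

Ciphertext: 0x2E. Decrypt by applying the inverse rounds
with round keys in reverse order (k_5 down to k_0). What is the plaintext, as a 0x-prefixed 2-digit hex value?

0x32

s_0 = ciphertext = 0x2E
s_1 = InvRound(s_0, k_5) = 0xC2
s_2 = InvRound(s_1, k_4) = 0x0C
s_3 = InvRound(s_2, k_3) = 0xC0
s_4 = InvRound(s_3, k_2) = 0x2C
s_5 = InvRound(s_4, k_1) = 0x22
s_6 = InvRound(s_5, k_0) = 0x32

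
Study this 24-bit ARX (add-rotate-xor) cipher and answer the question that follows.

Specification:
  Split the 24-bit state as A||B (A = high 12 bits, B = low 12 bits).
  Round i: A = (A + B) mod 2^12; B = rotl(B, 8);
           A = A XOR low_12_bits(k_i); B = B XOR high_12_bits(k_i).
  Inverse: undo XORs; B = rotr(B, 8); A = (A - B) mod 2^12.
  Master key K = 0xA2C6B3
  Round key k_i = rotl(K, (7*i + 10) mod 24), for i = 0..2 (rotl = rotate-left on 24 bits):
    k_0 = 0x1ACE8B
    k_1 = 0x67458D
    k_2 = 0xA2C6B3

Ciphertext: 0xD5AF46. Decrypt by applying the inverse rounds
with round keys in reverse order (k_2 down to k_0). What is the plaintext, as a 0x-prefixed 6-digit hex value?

s_0 = ciphertext = 0xD5AF46
s_1 = InvRound(s_0, k_2) = 0x5446A5
s_2 = InvRound(s_1, k_1) = 0x3B9D10
s_3 = InvRound(s_2, k_0) = 0x166BCC

0x166BCC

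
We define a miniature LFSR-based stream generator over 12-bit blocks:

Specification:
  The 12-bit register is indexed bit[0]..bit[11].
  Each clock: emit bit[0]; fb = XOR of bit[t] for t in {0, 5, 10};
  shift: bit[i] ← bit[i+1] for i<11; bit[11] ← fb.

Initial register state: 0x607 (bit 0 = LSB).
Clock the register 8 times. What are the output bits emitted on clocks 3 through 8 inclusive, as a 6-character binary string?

100000

reg_0 = 0x607
clock 1: out=1, reg = 0x303
clock 2: out=1, reg = 0x981
clock 3: out=1, reg = 0xCC0
clock 4: out=0, reg = 0xE60
clock 5: out=0, reg = 0x730
clock 6: out=0, reg = 0x398
clock 7: out=0, reg = 0x1CC
clock 8: out=0, reg = 0x0E6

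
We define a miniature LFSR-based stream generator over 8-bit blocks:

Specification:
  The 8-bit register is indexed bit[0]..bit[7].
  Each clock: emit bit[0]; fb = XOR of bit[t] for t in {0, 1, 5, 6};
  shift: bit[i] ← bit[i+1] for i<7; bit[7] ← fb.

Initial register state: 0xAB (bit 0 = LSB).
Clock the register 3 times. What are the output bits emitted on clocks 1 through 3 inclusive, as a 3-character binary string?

110

reg_0 = 0xAB
clock 1: out=1, reg = 0xD5
clock 2: out=1, reg = 0x6A
clock 3: out=0, reg = 0xB5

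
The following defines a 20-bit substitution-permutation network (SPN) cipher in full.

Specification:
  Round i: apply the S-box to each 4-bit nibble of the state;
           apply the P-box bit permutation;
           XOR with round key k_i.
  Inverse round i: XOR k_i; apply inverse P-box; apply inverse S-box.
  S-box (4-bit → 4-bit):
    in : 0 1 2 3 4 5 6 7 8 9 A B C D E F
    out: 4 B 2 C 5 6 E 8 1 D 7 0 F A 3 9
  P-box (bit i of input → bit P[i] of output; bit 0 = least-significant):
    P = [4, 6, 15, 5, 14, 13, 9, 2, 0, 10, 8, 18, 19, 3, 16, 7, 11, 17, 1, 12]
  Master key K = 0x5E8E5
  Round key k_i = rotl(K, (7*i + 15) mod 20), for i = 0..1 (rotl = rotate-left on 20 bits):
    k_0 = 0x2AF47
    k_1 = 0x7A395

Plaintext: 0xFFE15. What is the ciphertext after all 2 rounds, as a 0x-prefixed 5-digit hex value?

0x0EADF

s_0 = plaintext = 0xFFE15
s_1 = Round(s_0, k_0) = 0xA5382
s_2 = Round(s_1, k_1) = 0x0EADF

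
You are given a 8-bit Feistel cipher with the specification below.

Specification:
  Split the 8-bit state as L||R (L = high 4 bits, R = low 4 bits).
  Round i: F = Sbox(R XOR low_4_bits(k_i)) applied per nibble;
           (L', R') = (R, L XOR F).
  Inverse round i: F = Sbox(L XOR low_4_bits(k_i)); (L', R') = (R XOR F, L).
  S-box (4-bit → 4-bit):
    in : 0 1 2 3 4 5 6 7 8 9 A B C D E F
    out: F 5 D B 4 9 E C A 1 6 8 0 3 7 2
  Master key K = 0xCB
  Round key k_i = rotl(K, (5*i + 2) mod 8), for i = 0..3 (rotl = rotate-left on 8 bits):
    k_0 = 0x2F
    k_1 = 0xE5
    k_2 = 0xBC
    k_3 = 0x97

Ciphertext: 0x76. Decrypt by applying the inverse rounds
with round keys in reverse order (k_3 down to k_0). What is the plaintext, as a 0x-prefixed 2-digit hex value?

0x91

s_0 = ciphertext = 0x76
s_1 = InvRound(s_0, k_3) = 0x97
s_2 = InvRound(s_1, k_2) = 0xE9
s_3 = InvRound(s_2, k_1) = 0x1E
s_4 = InvRound(s_3, k_0) = 0x91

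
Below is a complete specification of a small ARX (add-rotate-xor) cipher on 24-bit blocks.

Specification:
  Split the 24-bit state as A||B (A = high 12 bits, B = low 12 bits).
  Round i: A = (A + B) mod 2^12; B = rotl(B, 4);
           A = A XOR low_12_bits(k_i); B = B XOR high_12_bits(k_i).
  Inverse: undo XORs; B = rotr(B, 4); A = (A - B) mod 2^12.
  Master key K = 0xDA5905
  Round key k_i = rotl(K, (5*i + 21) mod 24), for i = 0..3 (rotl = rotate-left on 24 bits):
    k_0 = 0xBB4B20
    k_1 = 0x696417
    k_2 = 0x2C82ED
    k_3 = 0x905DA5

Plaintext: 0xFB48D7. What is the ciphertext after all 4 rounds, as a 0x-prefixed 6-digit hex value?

0xFBA522

s_0 = plaintext = 0xFB48D7
s_1 = Round(s_0, k_0) = 0x3AB6CC
s_2 = Round(s_1, k_1) = 0xE60A50
s_3 = Round(s_2, k_2) = 0xA5D7C2
s_4 = Round(s_3, k_3) = 0xFBA522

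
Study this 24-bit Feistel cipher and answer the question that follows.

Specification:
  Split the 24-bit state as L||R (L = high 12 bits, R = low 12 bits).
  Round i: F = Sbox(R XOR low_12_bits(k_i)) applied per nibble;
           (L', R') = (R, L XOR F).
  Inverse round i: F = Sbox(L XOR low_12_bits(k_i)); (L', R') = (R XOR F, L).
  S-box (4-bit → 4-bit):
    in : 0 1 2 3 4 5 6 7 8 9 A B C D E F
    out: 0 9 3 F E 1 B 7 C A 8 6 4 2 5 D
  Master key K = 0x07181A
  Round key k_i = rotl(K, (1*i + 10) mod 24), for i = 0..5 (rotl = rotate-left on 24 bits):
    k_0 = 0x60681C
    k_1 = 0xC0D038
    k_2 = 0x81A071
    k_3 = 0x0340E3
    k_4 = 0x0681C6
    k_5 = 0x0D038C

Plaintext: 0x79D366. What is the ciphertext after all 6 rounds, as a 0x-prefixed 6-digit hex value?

s_0 = plaintext = 0x79D366
s_1 = Round(s_0, k_0) = 0x3661E5
s_2 = Round(s_1, k_1) = 0x1E5A44
s_3 = Round(s_2, k_2) = 0xA44914
s_4 = Round(s_3, k_3) = 0x914093
s_5 = Round(s_4, k_4) = 0x093005
s_6 = Round(s_5, k_5) = 0x005F59

0x005F59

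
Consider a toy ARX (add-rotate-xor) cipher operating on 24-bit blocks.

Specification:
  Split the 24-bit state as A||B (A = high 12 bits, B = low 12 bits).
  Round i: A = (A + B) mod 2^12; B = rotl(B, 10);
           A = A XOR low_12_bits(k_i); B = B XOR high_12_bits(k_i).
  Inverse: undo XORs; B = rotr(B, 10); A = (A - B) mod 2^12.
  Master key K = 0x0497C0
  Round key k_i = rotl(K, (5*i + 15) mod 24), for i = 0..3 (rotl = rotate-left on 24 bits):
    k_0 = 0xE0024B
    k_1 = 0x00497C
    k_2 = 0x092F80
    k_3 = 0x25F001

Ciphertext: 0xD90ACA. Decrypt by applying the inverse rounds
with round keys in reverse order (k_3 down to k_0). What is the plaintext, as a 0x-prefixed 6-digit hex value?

s_0 = ciphertext = 0xD90ACA
s_1 = InvRound(s_0, k_3) = 0xB3B256
s_2 = InvRound(s_1, k_2) = 0x9ABB10
s_3 = InvRound(s_2, k_1) = 0x485C52
s_4 = InvRound(s_3, k_0) = 0xD86948

0xD86948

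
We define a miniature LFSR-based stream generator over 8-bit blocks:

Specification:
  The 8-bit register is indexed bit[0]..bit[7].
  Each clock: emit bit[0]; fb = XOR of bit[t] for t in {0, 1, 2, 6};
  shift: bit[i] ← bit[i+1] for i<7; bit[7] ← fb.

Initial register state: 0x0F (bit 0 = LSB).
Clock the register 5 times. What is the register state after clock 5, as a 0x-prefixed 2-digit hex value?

reg_0 = 0x0F
clock 1: out=1, reg = 0x87
clock 2: out=1, reg = 0xC3
clock 3: out=1, reg = 0xE1
clock 4: out=1, reg = 0x70
clock 5: out=0, reg = 0xB8

0xB8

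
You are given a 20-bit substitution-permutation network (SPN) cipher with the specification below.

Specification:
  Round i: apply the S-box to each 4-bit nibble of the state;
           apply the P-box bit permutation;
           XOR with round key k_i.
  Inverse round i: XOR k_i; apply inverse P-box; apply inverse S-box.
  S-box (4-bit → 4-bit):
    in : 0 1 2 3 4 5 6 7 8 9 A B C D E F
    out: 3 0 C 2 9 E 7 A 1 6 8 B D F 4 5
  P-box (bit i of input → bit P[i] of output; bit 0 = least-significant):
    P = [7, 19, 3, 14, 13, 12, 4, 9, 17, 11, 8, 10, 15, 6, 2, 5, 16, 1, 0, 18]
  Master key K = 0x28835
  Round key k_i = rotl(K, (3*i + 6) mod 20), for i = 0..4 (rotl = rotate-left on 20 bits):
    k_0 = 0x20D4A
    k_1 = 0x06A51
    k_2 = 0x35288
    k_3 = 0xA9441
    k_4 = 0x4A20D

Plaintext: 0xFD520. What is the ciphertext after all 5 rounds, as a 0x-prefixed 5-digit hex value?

0x36E1E

s_0 = plaintext = 0xFD520
s_1 = Round(s_0, k_0) = 0xB82BF
s_2 = Round(s_1, k_1) = 0x5DDDB
s_3 = Round(s_2, k_2) = 0xDAD7F
s_4 = Round(s_3, k_3) = 0xD8BEA
s_5 = Round(s_4, k_4) = 0x36E1E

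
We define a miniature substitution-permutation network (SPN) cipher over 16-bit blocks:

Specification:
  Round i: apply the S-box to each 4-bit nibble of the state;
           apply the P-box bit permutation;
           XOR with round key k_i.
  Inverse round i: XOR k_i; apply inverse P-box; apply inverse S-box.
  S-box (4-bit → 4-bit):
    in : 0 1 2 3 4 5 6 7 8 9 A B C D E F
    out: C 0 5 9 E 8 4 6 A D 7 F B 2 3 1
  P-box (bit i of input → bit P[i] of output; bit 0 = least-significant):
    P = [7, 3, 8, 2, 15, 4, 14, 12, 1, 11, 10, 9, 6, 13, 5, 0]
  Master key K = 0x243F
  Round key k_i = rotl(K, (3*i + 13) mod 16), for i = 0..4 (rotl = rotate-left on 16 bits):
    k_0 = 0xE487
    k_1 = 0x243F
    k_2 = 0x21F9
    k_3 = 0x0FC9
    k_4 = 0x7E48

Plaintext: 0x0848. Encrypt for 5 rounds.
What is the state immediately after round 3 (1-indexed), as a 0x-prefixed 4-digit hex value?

s_0 = plaintext = 0x0848
s_1 = Round(s_0, k_0) = 0xBEBA
s_2 = Round(s_1, k_1) = 0xDDC4
s_3 = Round(s_2, k_2) = 0x98E5
s_4 = Round(s_3, k_3) = 0x85BC
s_5 = Round(s_4, k_4) = 0x8CD5

0x98E5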